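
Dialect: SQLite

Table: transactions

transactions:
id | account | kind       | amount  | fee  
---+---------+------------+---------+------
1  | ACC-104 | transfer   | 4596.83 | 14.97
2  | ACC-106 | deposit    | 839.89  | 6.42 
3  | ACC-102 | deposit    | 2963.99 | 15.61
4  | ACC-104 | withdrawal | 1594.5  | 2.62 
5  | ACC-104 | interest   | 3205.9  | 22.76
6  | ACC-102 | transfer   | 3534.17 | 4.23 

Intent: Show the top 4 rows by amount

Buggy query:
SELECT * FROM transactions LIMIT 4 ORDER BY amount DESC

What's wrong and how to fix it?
Bug: LIMIT must come after ORDER BY

Fix: Swap the clauses: ORDER BY first, then LIMIT

Corrected query:
SELECT * FROM transactions ORDER BY amount DESC LIMIT 4

Result:
id | account | kind     | amount  | fee  
---+---------+----------+---------+------
1  | ACC-104 | transfer | 4596.83 | 14.97
6  | ACC-102 | transfer | 3534.17 | 4.23 
5  | ACC-104 | interest | 3205.9  | 22.76
3  | ACC-102 | deposit  | 2963.99 | 15.61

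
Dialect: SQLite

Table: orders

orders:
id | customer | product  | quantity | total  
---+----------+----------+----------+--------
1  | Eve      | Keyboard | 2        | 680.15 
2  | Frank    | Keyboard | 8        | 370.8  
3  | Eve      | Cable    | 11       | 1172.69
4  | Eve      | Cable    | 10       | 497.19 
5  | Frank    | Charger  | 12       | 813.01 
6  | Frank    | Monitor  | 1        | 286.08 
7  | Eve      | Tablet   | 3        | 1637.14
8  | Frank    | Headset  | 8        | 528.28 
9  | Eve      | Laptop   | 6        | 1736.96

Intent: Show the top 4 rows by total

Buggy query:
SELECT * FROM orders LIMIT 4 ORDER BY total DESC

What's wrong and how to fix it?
Bug: LIMIT must come after ORDER BY

Fix: Sort with ORDER BY, then apply LIMIT

Corrected query:
SELECT * FROM orders ORDER BY total DESC LIMIT 4

Result:
id | customer | product | quantity | total  
---+----------+---------+----------+--------
9  | Eve      | Laptop  | 6        | 1736.96
7  | Eve      | Tablet  | 3        | 1637.14
3  | Eve      | Cable   | 11       | 1172.69
5  | Frank    | Charger | 12       | 813.01 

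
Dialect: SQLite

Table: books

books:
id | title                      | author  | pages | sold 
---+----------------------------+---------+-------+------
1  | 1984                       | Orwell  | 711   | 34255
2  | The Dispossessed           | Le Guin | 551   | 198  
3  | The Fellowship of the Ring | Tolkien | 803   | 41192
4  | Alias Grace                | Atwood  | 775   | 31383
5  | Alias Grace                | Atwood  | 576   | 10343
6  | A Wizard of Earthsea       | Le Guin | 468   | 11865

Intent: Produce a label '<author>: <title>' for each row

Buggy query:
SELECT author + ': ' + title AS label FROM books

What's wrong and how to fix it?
Bug: SQLite uses || for string concatenation; + coerces text to numbers (yielding 0)

Fix: Replace + with || to concatenate text

Corrected query:
SELECT author || ': ' || title AS label FROM books

Result:
label                              
-----------------------------------
Orwell: 1984                       
Le Guin: The Dispossessed          
Tolkien: The Fellowship of the Ring
Atwood: Alias Grace                
Atwood: Alias Grace                
Le Guin: A Wizard of Earthsea      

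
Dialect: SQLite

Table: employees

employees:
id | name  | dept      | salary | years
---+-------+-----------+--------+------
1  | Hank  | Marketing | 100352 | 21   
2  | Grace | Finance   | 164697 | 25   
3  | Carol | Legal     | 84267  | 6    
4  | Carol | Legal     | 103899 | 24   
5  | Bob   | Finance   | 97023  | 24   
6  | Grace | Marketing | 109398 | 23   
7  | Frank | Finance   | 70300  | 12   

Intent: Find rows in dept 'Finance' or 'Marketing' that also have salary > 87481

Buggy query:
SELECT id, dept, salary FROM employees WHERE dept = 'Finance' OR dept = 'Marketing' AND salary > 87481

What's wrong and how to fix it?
Bug: Without parentheses, AND is evaluated before OR, so the salary filter only applies to the 'Marketing' branch

Fix: Add parentheses around the OR so the AND applies to both alternatives

Corrected query:
SELECT id, dept, salary FROM employees WHERE (dept = 'Finance' OR dept = 'Marketing') AND salary > 87481

Result:
id | dept      | salary
---+-----------+-------
1  | Marketing | 100352
2  | Finance   | 164697
5  | Finance   | 97023 
6  | Marketing | 109398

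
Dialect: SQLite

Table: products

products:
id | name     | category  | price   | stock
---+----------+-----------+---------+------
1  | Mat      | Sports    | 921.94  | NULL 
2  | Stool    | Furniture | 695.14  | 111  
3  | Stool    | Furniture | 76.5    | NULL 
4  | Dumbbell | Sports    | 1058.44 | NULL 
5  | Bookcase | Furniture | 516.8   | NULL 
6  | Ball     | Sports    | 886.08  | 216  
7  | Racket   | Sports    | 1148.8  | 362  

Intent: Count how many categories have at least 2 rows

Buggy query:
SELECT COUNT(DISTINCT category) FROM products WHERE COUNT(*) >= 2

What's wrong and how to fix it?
Bug: WHERE filters individual rows, not groups, so a group-level COUNT is invalid there

Fix: Group first with HAVING COUNT(*) >= 2, then COUNT the resulting groups

Corrected query:
SELECT COUNT(*) FROM (SELECT category FROM products GROUP BY category HAVING COUNT(*) >= 2)

Result:
COUNT(*)
--------
2       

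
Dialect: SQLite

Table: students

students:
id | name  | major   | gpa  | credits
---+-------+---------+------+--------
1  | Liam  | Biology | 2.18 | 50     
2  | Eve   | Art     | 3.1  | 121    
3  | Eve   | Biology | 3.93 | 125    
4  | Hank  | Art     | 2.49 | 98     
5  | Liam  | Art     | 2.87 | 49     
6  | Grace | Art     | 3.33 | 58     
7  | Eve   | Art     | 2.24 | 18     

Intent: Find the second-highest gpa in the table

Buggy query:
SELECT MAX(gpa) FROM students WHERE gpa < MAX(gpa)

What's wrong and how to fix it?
Bug: The inner MAX is an aggregate inside WHERE, which is not allowed

Fix: Put the inner MAX in a scalar subquery

Corrected query:
SELECT MAX(gpa) FROM students WHERE gpa < (SELECT MAX(gpa) FROM students)

Result:
MAX(gpa)
--------
3.33    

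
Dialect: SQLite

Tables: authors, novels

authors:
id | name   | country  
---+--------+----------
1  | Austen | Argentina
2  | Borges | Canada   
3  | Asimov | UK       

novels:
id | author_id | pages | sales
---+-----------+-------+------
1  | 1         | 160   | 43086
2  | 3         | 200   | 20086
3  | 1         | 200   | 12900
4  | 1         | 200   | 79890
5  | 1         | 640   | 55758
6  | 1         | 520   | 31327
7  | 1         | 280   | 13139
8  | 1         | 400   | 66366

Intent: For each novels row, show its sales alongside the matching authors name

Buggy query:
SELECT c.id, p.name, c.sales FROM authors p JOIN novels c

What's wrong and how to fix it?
Bug: Missing join condition: each novels row is matched to all authors rows instead of just its own

Fix: Add ON c.author_id = p.id to the JOIN

Corrected query:
SELECT c.id, p.name, c.sales FROM authors p JOIN novels c ON c.author_id = p.id

Result:
id | name   | sales
---+--------+------
1  | Austen | 43086
2  | Asimov | 20086
3  | Austen | 12900
4  | Austen | 79890
5  | Austen | 55758
6  | Austen | 31327
7  | Austen | 13139
8  | Austen | 66366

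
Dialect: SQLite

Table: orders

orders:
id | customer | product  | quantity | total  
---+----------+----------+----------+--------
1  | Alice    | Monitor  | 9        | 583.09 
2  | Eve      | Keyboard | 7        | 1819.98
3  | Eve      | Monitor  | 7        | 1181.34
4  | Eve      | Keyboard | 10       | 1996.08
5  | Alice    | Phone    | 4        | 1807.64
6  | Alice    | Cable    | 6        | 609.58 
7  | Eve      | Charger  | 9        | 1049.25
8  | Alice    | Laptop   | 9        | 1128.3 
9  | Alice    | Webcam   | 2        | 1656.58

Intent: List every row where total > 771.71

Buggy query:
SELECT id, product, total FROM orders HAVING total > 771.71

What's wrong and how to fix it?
Bug: HAVING filters the output of aggregation, but this query has no GROUP BY and no aggregate functions, so SQLite rejects it (HAVING clause on a non-aggregate query); the condition here is per row

Fix: Replace HAVING with WHERE since the condition applies to individual rows

Corrected query:
SELECT id, product, total FROM orders WHERE total > 771.71

Result:
id | product  | total  
---+----------+--------
2  | Keyboard | 1819.98
3  | Monitor  | 1181.34
4  | Keyboard | 1996.08
5  | Phone    | 1807.64
7  | Charger  | 1049.25
8  | Laptop   | 1128.3 
9  | Webcam   | 1656.58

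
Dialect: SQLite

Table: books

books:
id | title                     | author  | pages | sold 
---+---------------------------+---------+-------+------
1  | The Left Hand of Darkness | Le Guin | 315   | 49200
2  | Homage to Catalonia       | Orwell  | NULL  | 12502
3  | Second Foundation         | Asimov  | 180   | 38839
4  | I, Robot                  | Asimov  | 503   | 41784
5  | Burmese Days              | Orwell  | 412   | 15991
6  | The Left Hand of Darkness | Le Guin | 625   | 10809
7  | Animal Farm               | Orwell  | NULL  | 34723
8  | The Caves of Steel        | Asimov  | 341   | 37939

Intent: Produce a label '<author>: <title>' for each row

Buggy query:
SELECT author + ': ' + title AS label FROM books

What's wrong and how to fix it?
Bug: SQLite uses || for string concatenation; + coerces text to numbers (yielding 0)

Fix: Use the || operator for string concatenation

Corrected query:
SELECT author || ': ' || title AS label FROM books

Result:
label                             
----------------------------------
Le Guin: The Left Hand of Darkness
Orwell: Homage to Catalonia       
Asimov: Second Foundation         
Asimov: I, Robot                  
Orwell: Burmese Days              
Le Guin: The Left Hand of Darkness
Orwell: Animal Farm               
Asimov: The Caves of Steel        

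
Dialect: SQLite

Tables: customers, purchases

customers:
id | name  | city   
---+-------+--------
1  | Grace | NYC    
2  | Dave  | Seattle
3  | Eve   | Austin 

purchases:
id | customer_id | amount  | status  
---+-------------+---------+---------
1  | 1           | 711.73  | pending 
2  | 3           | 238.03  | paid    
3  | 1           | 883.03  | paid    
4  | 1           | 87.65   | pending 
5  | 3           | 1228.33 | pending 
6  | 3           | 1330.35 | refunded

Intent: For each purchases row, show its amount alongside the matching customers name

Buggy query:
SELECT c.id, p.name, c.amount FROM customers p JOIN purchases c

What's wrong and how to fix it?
Bug: Missing join condition: each purchases row is matched to all customers rows instead of just its own

Fix: Specify the join condition linking the foreign key to the parent id

Corrected query:
SELECT c.id, p.name, c.amount FROM customers p JOIN purchases c ON c.customer_id = p.id

Result:
id | name  | amount 
---+-------+--------
1  | Grace | 711.73 
2  | Eve   | 238.03 
3  | Grace | 883.03 
4  | Grace | 87.65  
5  | Eve   | 1228.33
6  | Eve   | 1330.35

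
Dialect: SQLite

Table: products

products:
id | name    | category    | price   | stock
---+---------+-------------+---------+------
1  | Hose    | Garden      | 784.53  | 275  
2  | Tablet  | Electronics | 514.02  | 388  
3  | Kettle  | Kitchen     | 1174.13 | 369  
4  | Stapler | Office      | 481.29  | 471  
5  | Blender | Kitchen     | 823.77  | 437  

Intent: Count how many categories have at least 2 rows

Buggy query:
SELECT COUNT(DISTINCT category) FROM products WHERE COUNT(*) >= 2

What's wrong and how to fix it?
Bug: WHERE filters individual rows, not groups, so a group-level COUNT is invalid there

Fix: Use a subquery that GROUPs and filters with HAVING, then count its rows

Corrected query:
SELECT COUNT(*) FROM (SELECT category FROM products GROUP BY category HAVING COUNT(*) >= 2)

Result:
COUNT(*)
--------
1       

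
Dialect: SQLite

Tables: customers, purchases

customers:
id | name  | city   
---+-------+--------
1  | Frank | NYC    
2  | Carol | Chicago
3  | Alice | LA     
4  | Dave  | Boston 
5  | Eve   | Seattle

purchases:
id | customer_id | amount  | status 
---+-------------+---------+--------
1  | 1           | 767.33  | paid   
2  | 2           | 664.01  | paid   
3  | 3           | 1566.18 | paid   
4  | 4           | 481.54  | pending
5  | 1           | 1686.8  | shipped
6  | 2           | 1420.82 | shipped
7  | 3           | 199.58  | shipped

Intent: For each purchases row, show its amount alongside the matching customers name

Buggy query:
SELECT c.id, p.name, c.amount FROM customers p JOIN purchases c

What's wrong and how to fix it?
Bug: JOIN with no ON clause produces a cartesian product; every purchases row pairs with every customers row

Fix: Add ON c.customer_id = p.id to the JOIN

Corrected query:
SELECT c.id, p.name, c.amount FROM customers p JOIN purchases c ON c.customer_id = p.id

Result:
id | name  | amount 
---+-------+--------
1  | Frank | 767.33 
2  | Carol | 664.01 
3  | Alice | 1566.18
4  | Dave  | 481.54 
5  | Frank | 1686.8 
6  | Carol | 1420.82
7  | Alice | 199.58 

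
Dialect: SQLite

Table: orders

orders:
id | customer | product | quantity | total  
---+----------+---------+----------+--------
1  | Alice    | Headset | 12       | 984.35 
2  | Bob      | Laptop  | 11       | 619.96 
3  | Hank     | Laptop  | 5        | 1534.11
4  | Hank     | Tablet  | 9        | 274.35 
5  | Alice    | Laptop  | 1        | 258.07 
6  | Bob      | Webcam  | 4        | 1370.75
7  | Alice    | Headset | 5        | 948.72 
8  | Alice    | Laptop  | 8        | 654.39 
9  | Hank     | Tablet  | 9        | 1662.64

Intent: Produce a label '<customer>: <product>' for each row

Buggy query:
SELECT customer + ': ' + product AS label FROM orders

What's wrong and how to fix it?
Bug: SQLite uses || for string concatenation; + coerces text to numbers (yielding 0)

Fix: Use the || operator for string concatenation

Corrected query:
SELECT customer || ': ' || product AS label FROM orders

Result:
label         
--------------
Alice: Headset
Bob: Laptop   
Hank: Laptop  
Hank: Tablet  
Alice: Laptop 
Bob: Webcam   
Alice: Headset
Alice: Laptop 
Hank: Tablet  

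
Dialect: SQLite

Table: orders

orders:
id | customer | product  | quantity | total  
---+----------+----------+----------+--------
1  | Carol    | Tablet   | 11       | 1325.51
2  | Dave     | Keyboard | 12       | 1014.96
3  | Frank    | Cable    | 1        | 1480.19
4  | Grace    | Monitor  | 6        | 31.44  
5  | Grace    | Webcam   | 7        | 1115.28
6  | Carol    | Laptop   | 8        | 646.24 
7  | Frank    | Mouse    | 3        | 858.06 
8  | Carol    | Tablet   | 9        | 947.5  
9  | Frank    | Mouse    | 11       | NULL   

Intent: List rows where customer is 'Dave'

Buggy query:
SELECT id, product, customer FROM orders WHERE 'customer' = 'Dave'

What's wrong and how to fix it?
Bug: Single quotes denote string literals in SQL; the column name is being compared as a constant string

Fix: Remove the quotes around the column name (or use double quotes for an identifier)

Corrected query:
SELECT id, product, customer FROM orders WHERE customer = 'Dave'

Result:
id | product  | customer
---+----------+---------
2  | Keyboard | Dave    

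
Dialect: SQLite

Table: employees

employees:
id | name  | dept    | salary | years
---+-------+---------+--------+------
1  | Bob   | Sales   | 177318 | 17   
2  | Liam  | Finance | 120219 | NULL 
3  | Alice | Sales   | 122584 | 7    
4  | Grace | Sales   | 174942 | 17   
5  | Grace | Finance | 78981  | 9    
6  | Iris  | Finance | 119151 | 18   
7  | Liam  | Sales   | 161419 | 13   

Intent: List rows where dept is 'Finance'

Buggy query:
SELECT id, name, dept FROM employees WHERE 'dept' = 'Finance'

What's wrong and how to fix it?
Bug: Single quotes denote string literals in SQL; the column name is being compared as a constant string

Fix: Remove the quotes around the column name (or use double quotes for an identifier)

Corrected query:
SELECT id, name, dept FROM employees WHERE dept = 'Finance'

Result:
id | name  | dept   
---+-------+--------
2  | Liam  | Finance
5  | Grace | Finance
6  | Iris  | Finance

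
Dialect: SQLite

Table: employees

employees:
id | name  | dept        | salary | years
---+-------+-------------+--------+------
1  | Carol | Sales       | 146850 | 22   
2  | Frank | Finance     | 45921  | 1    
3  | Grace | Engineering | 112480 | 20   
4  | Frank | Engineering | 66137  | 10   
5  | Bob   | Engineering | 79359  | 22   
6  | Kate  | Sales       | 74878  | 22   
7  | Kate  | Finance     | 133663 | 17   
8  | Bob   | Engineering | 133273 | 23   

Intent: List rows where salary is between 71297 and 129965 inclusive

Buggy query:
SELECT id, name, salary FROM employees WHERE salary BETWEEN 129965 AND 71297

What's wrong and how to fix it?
Bug: BETWEEN expects the lower bound first; with 129965 AND 71297 the range is empty

Fix: Swap the bounds so the smaller value comes first

Corrected query:
SELECT id, name, salary FROM employees WHERE salary BETWEEN 71297 AND 129965

Result:
id | name  | salary
---+-------+-------
3  | Grace | 112480
5  | Bob   | 79359 
6  | Kate  | 74878 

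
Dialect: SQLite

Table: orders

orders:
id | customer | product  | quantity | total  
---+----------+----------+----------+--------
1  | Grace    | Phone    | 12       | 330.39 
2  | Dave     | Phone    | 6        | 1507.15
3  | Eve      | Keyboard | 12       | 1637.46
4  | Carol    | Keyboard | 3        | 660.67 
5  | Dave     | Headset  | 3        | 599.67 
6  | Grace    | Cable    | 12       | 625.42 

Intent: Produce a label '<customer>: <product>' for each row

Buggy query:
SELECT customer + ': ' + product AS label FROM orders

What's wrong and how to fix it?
Bug: SQLite uses || for string concatenation; + coerces text to numbers (yielding 0)

Fix: Use the || operator for string concatenation

Corrected query:
SELECT customer || ': ' || product AS label FROM orders

Result:
label          
---------------
Grace: Phone   
Dave: Phone    
Eve: Keyboard  
Carol: Keyboard
Dave: Headset  
Grace: Cable   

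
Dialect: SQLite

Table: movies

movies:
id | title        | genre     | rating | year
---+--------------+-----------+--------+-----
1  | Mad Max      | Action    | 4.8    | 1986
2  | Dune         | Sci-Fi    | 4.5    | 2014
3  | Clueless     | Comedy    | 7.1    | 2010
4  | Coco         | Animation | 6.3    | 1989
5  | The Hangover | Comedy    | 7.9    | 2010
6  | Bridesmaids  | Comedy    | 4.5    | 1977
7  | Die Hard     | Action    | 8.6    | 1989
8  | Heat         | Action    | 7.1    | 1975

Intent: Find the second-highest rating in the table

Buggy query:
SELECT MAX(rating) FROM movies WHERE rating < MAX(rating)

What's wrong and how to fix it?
Bug: MAX(rating) on the right of the comparison is an aggregate-in-WHERE error

Fix: Put the inner MAX in a scalar subquery

Corrected query:
SELECT MAX(rating) FROM movies WHERE rating < (SELECT MAX(rating) FROM movies)

Result:
MAX(rating)
-----------
7.9        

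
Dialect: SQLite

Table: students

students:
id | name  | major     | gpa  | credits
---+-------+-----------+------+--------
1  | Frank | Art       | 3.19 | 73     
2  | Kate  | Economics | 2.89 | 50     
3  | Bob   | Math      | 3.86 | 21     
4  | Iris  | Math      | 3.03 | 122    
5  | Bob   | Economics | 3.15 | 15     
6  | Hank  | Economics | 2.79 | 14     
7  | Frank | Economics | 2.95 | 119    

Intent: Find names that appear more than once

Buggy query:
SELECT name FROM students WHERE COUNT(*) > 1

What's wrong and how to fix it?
Bug: WHERE can't reference COUNT(*); aggregates are computed after WHERE

Fix: GROUP BY name, then filter groups with HAVING COUNT(*) > 1

Corrected query:
SELECT name FROM students GROUP BY name HAVING COUNT(*) > 1

Result:
name 
-----
Bob  
Frank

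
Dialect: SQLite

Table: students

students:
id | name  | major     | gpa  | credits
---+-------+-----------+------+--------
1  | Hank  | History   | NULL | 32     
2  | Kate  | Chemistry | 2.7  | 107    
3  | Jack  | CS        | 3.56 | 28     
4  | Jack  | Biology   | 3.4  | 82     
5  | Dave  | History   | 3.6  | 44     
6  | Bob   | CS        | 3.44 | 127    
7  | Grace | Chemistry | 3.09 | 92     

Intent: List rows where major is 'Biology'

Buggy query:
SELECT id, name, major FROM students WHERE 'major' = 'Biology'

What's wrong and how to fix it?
Bug: 'major' in single quotes is a string literal, not the column; the comparison is literal-vs-literal and never true

Fix: Reference the column as major without single quotes

Corrected query:
SELECT id, name, major FROM students WHERE major = 'Biology'

Result:
id | name | major  
---+------+--------
4  | Jack | Biology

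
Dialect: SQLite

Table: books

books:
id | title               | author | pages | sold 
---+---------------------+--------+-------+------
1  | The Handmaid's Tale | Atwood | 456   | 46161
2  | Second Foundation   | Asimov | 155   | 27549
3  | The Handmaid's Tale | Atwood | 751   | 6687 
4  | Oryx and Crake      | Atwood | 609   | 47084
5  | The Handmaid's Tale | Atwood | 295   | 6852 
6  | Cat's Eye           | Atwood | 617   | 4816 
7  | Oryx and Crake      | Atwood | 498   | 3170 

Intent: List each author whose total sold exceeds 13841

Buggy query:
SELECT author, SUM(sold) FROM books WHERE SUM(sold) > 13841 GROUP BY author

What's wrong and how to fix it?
Bug: SUM(sold) is an aggregate, but WHERE filters rows before aggregation

Fix: Move the aggregate condition to a HAVING clause

Corrected query:
SELECT author, SUM(sold) FROM books GROUP BY author HAVING SUM(sold) > 13841

Result:
author | SUM(sold)
-------+----------
Asimov | 27549    
Atwood | 114770   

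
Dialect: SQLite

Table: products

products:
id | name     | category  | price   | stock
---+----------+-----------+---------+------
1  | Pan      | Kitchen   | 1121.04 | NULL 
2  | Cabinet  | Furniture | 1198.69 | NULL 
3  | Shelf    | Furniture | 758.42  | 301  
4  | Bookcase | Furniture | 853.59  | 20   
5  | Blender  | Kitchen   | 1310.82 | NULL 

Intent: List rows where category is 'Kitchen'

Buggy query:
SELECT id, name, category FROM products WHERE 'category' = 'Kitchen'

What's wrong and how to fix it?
Bug: 'category' in single quotes is a string literal, not the column; the comparison is literal-vs-literal and never true

Fix: Reference the column as category without single quotes

Corrected query:
SELECT id, name, category FROM products WHERE category = 'Kitchen'

Result:
id | name    | category
---+---------+---------
1  | Pan     | Kitchen 
5  | Blender | Kitchen 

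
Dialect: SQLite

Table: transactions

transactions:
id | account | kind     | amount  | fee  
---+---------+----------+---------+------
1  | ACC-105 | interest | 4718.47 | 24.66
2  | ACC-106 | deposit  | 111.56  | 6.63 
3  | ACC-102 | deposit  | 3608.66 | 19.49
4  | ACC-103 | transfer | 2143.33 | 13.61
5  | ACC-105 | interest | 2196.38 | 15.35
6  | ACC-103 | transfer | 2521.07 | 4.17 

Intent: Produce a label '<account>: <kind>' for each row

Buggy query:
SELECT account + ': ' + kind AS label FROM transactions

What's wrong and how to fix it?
Bug: '+' is numeric addition; on text columns SQLite converts them to 0 instead of concatenating

Fix: Use the || operator for string concatenation

Corrected query:
SELECT account || ': ' || kind AS label FROM transactions

Result:
label            
-----------------
ACC-105: interest
ACC-106: deposit 
ACC-102: deposit 
ACC-103: transfer
ACC-105: interest
ACC-103: transfer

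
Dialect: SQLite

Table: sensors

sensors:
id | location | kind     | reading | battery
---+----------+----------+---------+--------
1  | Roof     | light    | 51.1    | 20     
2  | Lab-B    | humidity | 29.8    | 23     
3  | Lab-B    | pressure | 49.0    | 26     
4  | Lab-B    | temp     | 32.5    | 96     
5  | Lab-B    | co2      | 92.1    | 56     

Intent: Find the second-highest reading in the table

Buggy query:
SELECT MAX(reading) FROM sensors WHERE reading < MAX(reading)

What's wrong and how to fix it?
Bug: The inner MAX is an aggregate inside WHERE, which is not allowed

Fix: Compute the overall MAX in a subquery, then take MAX of rows below it

Corrected query:
SELECT MAX(reading) FROM sensors WHERE reading < (SELECT MAX(reading) FROM sensors)

Result:
MAX(reading)
------------
51.1        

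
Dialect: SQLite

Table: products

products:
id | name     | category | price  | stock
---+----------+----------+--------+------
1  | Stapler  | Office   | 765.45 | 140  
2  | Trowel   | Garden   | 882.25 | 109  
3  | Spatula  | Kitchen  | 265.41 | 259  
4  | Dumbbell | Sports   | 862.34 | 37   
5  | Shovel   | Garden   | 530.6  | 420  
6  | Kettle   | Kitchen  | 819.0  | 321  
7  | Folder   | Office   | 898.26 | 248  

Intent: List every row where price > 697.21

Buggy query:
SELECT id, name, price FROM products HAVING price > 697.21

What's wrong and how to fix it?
Bug: This is a non-aggregate query (no GROUP BY, no aggregates), so in SQLite the HAVING clause is invalid here; a row-level condition belongs in WHERE

Fix: Use WHERE for row-level filtering

Corrected query:
SELECT id, name, price FROM products WHERE price > 697.21

Result:
id | name     | price 
---+----------+-------
1  | Stapler  | 765.45
2  | Trowel   | 882.25
4  | Dumbbell | 862.34
6  | Kettle   | 819   
7  | Folder   | 898.26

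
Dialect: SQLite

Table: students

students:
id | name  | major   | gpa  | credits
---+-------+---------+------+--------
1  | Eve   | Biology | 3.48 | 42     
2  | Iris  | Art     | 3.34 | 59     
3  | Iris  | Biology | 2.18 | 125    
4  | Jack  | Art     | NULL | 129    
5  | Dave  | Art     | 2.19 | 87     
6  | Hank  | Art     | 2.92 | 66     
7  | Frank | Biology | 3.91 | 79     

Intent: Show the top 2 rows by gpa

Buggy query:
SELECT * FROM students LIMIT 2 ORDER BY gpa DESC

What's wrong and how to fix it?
Bug: ORDER BY cannot follow LIMIT; LIMIT is the final clause

Fix: Swap the clauses: ORDER BY first, then LIMIT

Corrected query:
SELECT * FROM students ORDER BY gpa DESC LIMIT 2

Result:
id | name  | major   | gpa  | credits
---+-------+---------+------+--------
7  | Frank | Biology | 3.91 | 79     
1  | Eve   | Biology | 3.48 | 42     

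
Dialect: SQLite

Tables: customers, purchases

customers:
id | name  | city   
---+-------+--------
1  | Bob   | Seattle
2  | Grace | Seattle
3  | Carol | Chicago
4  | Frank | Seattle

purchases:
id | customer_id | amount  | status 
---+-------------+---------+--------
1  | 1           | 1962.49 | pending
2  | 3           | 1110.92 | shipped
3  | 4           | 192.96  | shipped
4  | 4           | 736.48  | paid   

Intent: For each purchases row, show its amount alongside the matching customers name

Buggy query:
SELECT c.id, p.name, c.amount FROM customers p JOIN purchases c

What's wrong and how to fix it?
Bug: Missing join condition: each purchases row is matched to all customers rows instead of just its own

Fix: Specify the join condition linking the foreign key to the parent id

Corrected query:
SELECT c.id, p.name, c.amount FROM customers p JOIN purchases c ON c.customer_id = p.id

Result:
id | name  | amount 
---+-------+--------
1  | Bob   | 1962.49
2  | Carol | 1110.92
3  | Frank | 192.96 
4  | Frank | 736.48 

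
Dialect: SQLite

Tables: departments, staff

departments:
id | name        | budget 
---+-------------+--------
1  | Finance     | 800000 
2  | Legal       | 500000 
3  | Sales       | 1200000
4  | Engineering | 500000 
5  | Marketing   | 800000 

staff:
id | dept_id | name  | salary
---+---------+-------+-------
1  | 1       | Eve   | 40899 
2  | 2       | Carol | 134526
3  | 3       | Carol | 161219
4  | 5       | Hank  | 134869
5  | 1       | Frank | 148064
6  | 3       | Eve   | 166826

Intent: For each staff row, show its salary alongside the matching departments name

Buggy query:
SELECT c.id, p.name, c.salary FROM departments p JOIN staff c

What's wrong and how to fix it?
Bug: JOIN with no ON clause produces a cartesian product; every staff row pairs with every departments row

Fix: Add ON c.dept_id = p.id to the JOIN

Corrected query:
SELECT c.id, p.name, c.salary FROM departments p JOIN staff c ON c.dept_id = p.id

Result:
id | name      | salary
---+-----------+-------
1  | Finance   | 40899 
2  | Legal     | 134526
3  | Sales     | 161219
4  | Marketing | 134869
5  | Finance   | 148064
6  | Sales     | 166826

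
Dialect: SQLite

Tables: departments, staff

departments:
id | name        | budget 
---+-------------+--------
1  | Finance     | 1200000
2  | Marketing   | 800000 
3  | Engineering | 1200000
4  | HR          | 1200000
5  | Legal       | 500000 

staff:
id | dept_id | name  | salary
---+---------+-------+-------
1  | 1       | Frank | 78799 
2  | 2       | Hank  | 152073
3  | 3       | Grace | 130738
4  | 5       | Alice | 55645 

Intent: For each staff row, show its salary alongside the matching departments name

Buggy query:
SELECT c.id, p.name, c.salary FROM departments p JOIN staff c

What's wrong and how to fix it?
Bug: Missing join condition: each staff row is matched to all departments rows instead of just its own

Fix: Add ON c.dept_id = p.id to the JOIN

Corrected query:
SELECT c.id, p.name, c.salary FROM departments p JOIN staff c ON c.dept_id = p.id

Result:
id | name        | salary
---+-------------+-------
1  | Finance     | 78799 
2  | Marketing   | 152073
3  | Engineering | 130738
4  | Legal       | 55645 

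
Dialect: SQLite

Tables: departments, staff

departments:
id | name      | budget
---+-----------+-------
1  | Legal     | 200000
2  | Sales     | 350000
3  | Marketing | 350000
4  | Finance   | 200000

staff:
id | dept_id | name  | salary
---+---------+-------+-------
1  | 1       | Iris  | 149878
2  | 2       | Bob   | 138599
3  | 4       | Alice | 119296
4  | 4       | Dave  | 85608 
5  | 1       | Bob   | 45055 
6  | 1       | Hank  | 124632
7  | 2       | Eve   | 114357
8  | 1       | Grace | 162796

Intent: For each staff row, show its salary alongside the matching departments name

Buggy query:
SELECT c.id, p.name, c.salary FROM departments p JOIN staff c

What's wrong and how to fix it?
Bug: Missing join condition: each staff row is matched to all departments rows instead of just its own

Fix: Specify the join condition linking the foreign key to the parent id

Corrected query:
SELECT c.id, p.name, c.salary FROM departments p JOIN staff c ON c.dept_id = p.id

Result:
id | name    | salary
---+---------+-------
1  | Legal   | 149878
2  | Sales   | 138599
3  | Finance | 119296
4  | Finance | 85608 
5  | Legal   | 45055 
6  | Legal   | 124632
7  | Sales   | 114357
8  | Legal   | 162796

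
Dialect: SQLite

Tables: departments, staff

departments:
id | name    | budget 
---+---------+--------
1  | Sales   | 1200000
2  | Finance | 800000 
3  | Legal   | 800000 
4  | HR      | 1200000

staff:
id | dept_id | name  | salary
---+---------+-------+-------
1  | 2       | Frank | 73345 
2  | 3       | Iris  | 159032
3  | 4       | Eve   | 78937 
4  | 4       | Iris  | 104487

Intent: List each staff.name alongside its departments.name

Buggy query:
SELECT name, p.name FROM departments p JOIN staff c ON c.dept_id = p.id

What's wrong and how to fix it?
Bug: 'name' exists in both joined tables, so the database can't tell which one is meant

Fix: Qualify the column with its table alias (c.name)

Corrected query:
SELECT c.name, p.name FROM departments p JOIN staff c ON c.dept_id = p.id

Result:
name  | name   
------+--------
Frank | Finance
Iris  | Legal  
Eve   | HR     
Iris  | HR     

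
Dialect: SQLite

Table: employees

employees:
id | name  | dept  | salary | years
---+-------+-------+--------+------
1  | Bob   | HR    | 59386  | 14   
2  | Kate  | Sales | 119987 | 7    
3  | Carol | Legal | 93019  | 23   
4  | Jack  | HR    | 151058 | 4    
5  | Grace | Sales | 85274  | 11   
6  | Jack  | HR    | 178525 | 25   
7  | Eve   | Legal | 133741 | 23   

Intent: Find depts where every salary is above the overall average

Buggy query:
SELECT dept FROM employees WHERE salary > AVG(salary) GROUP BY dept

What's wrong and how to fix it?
Bug: AVG() is an aggregate; it can't sit directly in WHERE

Fix: Compute the overall average in a scalar subquery and compare each group's MIN against it in HAVING

Corrected query:
SELECT dept FROM employees GROUP BY dept HAVING MIN(salary) > (SELECT AVG(salary) FROM employees)

Result:
(no rows)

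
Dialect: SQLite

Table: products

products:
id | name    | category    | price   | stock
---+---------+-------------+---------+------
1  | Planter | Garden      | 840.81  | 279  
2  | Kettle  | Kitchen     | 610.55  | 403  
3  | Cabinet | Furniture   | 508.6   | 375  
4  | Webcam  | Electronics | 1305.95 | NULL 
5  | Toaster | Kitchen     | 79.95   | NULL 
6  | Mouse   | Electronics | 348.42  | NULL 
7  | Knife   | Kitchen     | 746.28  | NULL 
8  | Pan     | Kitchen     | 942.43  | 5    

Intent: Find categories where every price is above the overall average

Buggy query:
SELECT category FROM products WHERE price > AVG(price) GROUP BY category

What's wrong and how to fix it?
Bug: WHERE evaluates per row before aggregation, so AVG() is unavailable

Fix: Compute the overall average in a scalar subquery and compare each group's MIN against it in HAVING

Corrected query:
SELECT category FROM products GROUP BY category HAVING MIN(price) > (SELECT AVG(price) FROM products)

Result:
category
--------
Garden  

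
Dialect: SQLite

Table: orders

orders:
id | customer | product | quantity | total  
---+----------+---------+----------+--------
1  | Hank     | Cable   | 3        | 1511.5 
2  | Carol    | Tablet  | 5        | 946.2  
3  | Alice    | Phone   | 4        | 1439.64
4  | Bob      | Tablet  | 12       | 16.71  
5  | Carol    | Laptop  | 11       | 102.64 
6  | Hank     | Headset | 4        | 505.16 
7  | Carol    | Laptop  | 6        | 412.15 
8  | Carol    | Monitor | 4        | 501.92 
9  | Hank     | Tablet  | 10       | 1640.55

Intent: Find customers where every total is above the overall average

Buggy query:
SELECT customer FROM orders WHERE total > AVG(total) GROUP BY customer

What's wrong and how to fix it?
Bug: WHERE evaluates per row before aggregation, so AVG() is unavailable

Fix: Compute the overall average in a scalar subquery and compare each group's MIN against it in HAVING

Corrected query:
SELECT customer FROM orders GROUP BY customer HAVING MIN(total) > (SELECT AVG(total) FROM orders)

Result:
customer
--------
Alice   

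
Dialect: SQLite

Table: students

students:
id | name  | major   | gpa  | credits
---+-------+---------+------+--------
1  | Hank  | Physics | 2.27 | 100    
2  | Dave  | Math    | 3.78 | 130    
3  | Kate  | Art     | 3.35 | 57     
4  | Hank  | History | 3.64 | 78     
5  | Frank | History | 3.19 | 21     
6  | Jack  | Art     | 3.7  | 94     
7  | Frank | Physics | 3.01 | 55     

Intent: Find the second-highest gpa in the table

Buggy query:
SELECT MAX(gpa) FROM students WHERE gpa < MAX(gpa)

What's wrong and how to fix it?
Bug: The inner MAX is an aggregate inside WHERE, which is not allowed

Fix: Put the inner MAX in a scalar subquery

Corrected query:
SELECT MAX(gpa) FROM students WHERE gpa < (SELECT MAX(gpa) FROM students)

Result:
MAX(gpa)
--------
3.7     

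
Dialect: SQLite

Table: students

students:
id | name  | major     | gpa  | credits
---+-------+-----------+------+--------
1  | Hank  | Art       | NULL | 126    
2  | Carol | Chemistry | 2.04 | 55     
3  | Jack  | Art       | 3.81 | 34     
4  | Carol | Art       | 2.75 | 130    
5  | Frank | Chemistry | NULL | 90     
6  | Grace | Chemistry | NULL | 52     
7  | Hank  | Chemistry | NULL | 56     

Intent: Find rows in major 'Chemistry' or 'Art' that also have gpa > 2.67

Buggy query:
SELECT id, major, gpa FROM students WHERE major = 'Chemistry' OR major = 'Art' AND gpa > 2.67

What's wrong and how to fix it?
Bug: Without parentheses, AND is evaluated before OR, so the gpa filter only applies to the 'Art' branch

Fix: Group the OR with parentheses (or use IN), then AND the threshold

Corrected query:
SELECT id, major, gpa FROM students WHERE (major = 'Chemistry' OR major = 'Art') AND gpa > 2.67

Result:
id | major | gpa 
---+-------+-----
3  | Art   | 3.81
4  | Art   | 2.75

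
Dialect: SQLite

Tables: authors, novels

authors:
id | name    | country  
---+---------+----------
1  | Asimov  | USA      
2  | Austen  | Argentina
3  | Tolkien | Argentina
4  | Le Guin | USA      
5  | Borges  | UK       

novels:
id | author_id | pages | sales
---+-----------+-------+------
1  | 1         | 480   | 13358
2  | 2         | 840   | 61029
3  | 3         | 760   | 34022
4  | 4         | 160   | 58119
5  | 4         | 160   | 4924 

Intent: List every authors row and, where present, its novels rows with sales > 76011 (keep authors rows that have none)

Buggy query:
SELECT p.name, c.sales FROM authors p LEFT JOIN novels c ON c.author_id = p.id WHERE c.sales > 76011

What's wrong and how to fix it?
Bug: A WHERE condition on the right-hand table after LEFT JOIN drops unmatched parents

Fix: Move the right-table condition into the ON clause so unmatched parents are kept

Corrected query:
SELECT p.name, c.sales FROM authors p LEFT JOIN novels c ON c.author_id = p.id AND c.sales > 76011

Result:
name    | sales
--------+------
Asimov  | NULL 
Austen  | NULL 
Tolkien | NULL 
Le Guin | NULL 
Borges  | NULL 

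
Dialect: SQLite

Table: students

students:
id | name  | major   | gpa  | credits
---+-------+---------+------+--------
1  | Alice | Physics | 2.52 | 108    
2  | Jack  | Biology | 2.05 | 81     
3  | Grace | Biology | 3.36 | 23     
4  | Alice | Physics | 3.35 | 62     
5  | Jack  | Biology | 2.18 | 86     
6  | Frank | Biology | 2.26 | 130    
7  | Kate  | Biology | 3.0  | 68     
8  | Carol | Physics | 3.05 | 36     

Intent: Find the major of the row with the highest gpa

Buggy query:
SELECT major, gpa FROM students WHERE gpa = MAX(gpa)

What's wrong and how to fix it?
Bug: WHERE is evaluated per row; an aggregate over the whole table isn't defined there

Fix: Wrap MAX in a scalar subquery so WHERE compares against a single value

Corrected query:
SELECT major, gpa FROM students WHERE gpa = (SELECT MAX(gpa) FROM students)

Result:
major   | gpa 
--------+-----
Biology | 3.36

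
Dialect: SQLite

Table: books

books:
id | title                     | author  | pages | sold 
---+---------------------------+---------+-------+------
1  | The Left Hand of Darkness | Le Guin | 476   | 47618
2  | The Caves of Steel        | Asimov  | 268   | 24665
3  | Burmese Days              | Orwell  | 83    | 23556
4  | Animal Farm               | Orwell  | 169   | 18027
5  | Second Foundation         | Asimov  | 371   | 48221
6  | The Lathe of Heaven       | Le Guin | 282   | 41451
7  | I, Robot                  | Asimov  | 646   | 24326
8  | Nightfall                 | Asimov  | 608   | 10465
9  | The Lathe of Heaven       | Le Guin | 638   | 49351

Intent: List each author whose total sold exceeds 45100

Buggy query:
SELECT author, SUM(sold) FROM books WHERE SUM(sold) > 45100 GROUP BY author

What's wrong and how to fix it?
Bug: WHERE runs before GROUP BY, so aggregates aren't available there

Fix: Move the aggregate condition to a HAVING clause

Corrected query:
SELECT author, SUM(sold) FROM books GROUP BY author HAVING SUM(sold) > 45100

Result:
author  | SUM(sold)
--------+----------
Asimov  | 107677   
Le Guin | 138420   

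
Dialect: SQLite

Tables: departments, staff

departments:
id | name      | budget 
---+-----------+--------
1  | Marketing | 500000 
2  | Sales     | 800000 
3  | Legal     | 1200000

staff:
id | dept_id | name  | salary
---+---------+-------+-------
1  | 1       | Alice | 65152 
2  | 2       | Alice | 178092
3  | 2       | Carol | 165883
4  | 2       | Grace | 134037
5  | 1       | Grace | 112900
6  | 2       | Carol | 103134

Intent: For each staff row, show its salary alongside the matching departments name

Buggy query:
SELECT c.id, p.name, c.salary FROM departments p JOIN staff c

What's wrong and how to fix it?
Bug: JOIN with no ON clause produces a cartesian product; every staff row pairs with every departments row

Fix: Add ON c.dept_id = p.id to the JOIN

Corrected query:
SELECT c.id, p.name, c.salary FROM departments p JOIN staff c ON c.dept_id = p.id

Result:
id | name      | salary
---+-----------+-------
1  | Marketing | 65152 
2  | Sales     | 178092
3  | Sales     | 165883
4  | Sales     | 134037
5  | Marketing | 112900
6  | Sales     | 103134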